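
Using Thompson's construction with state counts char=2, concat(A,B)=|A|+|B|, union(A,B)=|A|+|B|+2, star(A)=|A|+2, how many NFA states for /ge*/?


Syntax tree has 2 char leaf(s), 0 union(s), 1 star(s)
chars contribute 2×2 = 4; each union adds +2; each star adds +2
Total: 4 + 0 + 2 = 6 states


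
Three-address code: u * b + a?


Break into single-operator statements:
t1 = u * b
t2 = t1 + a


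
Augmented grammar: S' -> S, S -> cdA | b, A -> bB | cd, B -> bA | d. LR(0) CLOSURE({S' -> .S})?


Start: S' -> .S
For each item with dot before a nonterminal B, add B -> .γ for every B-production
Closure: [S' -> .S, S -> .cdA, S -> .b]


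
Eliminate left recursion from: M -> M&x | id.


Left-recursive alternatives: M&x; non-recursive: id
Introduce M': M -> idM', M' -> &xM' | ε


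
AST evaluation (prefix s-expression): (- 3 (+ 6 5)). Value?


Evaluate inner: (+ 6 5) = 11
Evaluate root: (- 3 11) = -8
Result: -8


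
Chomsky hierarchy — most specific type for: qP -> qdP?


LHS has context (more than one symbol) and |LHS| ≤ |RHS|
Classification: Type 1 (Context-Sensitive)


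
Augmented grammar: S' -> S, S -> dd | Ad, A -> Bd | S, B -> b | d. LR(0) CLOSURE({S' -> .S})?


Start: S' -> .S
For each item with dot before a nonterminal B, add B -> .γ for every B-production
Closure: [S' -> .S, S -> .dd, S -> .Ad, A -> .Bd, A -> .S, B -> .b, B -> .d]


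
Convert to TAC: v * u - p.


Break into single-operator statements:
t1 = v * u
t2 = t1 - p


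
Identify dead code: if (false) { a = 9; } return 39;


condition is constant false, so the whole block is unreachable
Dead: 'if (false) { a = 9; }'


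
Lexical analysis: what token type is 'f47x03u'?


Pattern: letter/underscore followed by alphanumerics, not a keyword
Type: IDENTIFIER


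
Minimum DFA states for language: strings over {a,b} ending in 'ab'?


Track the longest suffix of input matching a prefix of 'ab': 3 classes (prefixes of length 0..2)
Minimal DFA: 3 states


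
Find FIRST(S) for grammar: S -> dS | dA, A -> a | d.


Per alternative of S: FIRST(dS) = {d}; FIRST(dA) = {d}
FIRST(S) = {d}


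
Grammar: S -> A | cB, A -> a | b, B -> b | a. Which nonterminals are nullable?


A nonterminal is nullable iff some alternative derives ε (directly, or every symbol in it is nullable)
Nullable: {}


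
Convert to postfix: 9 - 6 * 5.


* has higher precedence, evaluate 6*5 first
Postfix: 9 6 5 * -


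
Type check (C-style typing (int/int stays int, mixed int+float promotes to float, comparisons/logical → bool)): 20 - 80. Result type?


Operand types: int - int
Rule: mixed int/float promotes to float; int/int stays int
Result type: int


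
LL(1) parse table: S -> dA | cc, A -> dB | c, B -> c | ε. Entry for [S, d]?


For [S, d]: 'd' ∈ FIRST(dA)
Entry: S -> dA


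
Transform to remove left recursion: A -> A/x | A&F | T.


Left-recursive alternatives: A/x, A&F; non-recursive: T
Introduce A': A -> TA', A' -> /xA' | &FA' | ε


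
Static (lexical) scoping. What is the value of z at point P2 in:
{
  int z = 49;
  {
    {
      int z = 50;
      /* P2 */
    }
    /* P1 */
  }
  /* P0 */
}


z declared in the same block as P2
z = 50


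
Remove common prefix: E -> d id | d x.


Common prefix: 'd'
Factored: E -> d E', E' -> id | x


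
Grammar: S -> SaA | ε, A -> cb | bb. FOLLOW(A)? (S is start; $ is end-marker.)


$ ∈ FOLLOW(S). For each A -> αBβ: add FIRST(β)\{ε} to FOLLOW(B); if β nullable, add FOLLOW(A).
FOLLOW(A) = {$, a}


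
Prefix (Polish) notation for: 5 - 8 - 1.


left-to-right (same/higher precedence on left): tree is (- (- 5 8) 1)
Prefix: - - 5 8 1


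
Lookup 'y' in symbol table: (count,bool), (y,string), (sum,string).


Lookup 'y' → type string


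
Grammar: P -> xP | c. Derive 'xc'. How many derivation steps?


Derivation: P => xP => xc
Steps: 2


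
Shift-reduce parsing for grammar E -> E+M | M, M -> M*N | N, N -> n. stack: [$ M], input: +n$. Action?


lookahead ∉ {*} so M won't extend; reduce E -> M
Action: reduce (E -> M)


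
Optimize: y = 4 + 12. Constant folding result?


4 + 12 = 16 at compile time
Optimized: y = 16


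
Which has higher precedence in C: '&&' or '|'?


'|' is bitwise OR (level 3); '&&' is logical AND (level 2)
Higher level binds tighter
'|' has higher precedence than '&&'


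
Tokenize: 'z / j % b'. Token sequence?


Scan left to right, longest-match per lexeme
Tokens: ID(z), OP(/), ID(j), OP(%), ID(b)


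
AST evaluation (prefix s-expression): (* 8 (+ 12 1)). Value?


Evaluate inner: (+ 12 1) = 13
Evaluate root: (* 8 13) = 104
Result: 104


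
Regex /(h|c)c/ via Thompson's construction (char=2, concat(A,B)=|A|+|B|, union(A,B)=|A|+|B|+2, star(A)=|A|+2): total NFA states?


Syntax tree has 3 char leaf(s), 1 union(s), 0 star(s)
chars contribute 3×2 = 6; each union adds +2; each star adds +2
Total: 6 + 2 + 0 = 8 states


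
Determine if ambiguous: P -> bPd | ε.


balanced b^n…d^n: each string has a unique parse
Unambiguous


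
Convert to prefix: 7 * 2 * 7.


left-to-right (same/higher precedence on left): tree is (* (* 7 2) 7)
Prefix: * * 7 2 7


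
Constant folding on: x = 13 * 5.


13 * 5 = 65 at compile time
Optimized: x = 65


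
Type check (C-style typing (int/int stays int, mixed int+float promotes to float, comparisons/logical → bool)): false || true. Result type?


Operand types: bool || bool
Rule: logical operators take bool operands and yield bool
Result type: bool


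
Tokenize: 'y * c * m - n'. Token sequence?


Scan left to right, longest-match per lexeme
Tokens: ID(y), OP(*), ID(c), OP(*), ID(m), OP(-), ID(n)


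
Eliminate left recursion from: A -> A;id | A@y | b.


Left-recursive alternatives: A;id, A@y; non-recursive: b
Introduce A': A -> bA', A' -> ;idA' | @yA' | ε


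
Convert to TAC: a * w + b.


Break into single-operator statements:
t1 = a * w
t2 = t1 + b


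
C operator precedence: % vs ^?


'%' is multiplicative (level 10); '^' is bitwise XOR (level 4)
Higher level binds tighter
'%' has higher precedence than '^'


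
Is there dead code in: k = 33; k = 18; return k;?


first assignment to k is overwritten before any read
Dead: 'k = 33'


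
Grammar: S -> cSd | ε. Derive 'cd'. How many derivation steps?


Derivation: S => cSd => cd
Steps: 2


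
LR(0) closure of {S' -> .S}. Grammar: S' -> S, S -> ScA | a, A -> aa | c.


Start: S' -> .S
For each item with dot before a nonterminal B, add B -> .γ for every B-production
Closure: [S' -> .S, S -> .ScA, S -> .a]


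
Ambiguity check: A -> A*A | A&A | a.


'a*a&a' has two parse trees (no precedence encoded between * and &)
Ambiguous


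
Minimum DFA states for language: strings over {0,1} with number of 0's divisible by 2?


Track (count of 0) mod 2: states 0..1, accept at 0
Minimal DFA: 2 states


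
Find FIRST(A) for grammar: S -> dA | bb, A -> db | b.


Per alternative of A: FIRST(db) = {d}; FIRST(b) = {b}
FIRST(A) = {b, d}


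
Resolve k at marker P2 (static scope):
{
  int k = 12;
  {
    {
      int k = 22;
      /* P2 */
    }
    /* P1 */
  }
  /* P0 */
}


k declared in the same block as P2
k = 22


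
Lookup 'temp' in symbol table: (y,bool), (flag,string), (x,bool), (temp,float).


Lookup 'temp' → type float


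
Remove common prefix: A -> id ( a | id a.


Common prefix: 'id'
Factored: A -> id A', A' -> ( a | a


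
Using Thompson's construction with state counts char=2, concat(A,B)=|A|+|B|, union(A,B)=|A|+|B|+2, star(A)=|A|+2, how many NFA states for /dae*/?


Syntax tree has 3 char leaf(s), 0 union(s), 1 star(s)
chars contribute 3×2 = 6; each union adds +2; each star adds +2
Total: 6 + 0 + 2 = 8 states


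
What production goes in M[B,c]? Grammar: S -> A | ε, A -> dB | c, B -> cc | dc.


For [B, c]: 'c' ∈ FIRST(cc)
Entry: B -> cc


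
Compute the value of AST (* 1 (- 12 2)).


Evaluate inner: (- 12 2) = 10
Evaluate root: (* 1 10) = 10
Result: 10


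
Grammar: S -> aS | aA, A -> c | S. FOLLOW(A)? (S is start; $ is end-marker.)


$ ∈ FOLLOW(S). For each A -> αBβ: add FIRST(β)\{ε} to FOLLOW(B); if β nullable, add FOLLOW(A).
FOLLOW(A) = {$}


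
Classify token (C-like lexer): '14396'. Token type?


Pattern: digits only
Type: INTEGER_LITERAL


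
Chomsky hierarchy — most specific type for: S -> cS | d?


Right-linear: every RHS is a terminal or a terminal followed by one nonterminal
Classification: Type 3 (Regular)


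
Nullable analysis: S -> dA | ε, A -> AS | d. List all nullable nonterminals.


A nonterminal is nullable iff some alternative derives ε (directly, or every symbol in it is nullable)
Nullable: {S}


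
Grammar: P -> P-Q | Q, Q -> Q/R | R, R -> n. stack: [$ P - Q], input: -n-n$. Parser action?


handle 'P-Q' on top; lookahead ∈ FOLLOW(P) = {-, $}
Action: reduce (P -> P-Q)


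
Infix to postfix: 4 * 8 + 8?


Left to right (same or higher precedence on left)
Postfix: 4 8 * 8 +


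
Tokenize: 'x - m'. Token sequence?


Scan left to right, longest-match per lexeme
Tokens: ID(x), OP(-), ID(m)


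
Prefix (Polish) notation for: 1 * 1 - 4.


left-to-right (same/higher precedence on left): tree is (- (* 1 1) 4)
Prefix: - * 1 1 4


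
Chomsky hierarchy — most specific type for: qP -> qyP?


LHS has context (more than one symbol) and |LHS| ≤ |RHS|
Classification: Type 1 (Context-Sensitive)


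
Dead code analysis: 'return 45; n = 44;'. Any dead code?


statement follows a return and is unreachable
Dead: 'n = 44'


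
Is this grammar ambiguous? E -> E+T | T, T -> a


precedence layered via separate nonterminal T: deterministic
Unambiguous


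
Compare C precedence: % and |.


'%' is multiplicative (level 10); '|' is bitwise OR (level 3)
Higher level binds tighter
'%' has higher precedence than '|'


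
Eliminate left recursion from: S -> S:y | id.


Left-recursive alternatives: S:y; non-recursive: id
Introduce S': S -> idS', S' -> :yS' | ε


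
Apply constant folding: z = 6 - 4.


6 - 4 = 2 at compile time
Optimized: z = 2


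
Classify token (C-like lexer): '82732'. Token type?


Pattern: digits only
Type: INTEGER_LITERAL


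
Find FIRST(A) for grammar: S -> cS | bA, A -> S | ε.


Per alternative of A: FIRST(S) = {b, c}; FIRST(ε) = {ε}
FIRST(A) = {b, c, ε}


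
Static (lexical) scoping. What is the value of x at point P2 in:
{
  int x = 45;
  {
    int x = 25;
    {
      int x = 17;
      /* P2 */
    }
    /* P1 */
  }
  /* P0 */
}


x declared in the same block as P2
x = 17


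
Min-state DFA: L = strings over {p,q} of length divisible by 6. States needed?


Track length mod 6: states 0..5, accept at 0
Minimal DFA: 6 states


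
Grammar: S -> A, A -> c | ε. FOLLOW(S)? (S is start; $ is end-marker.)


$ ∈ FOLLOW(S). For each A -> αBβ: add FIRST(β)\{ε} to FOLLOW(B); if β nullable, add FOLLOW(A).
FOLLOW(S) = {$}


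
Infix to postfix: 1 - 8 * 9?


* has higher precedence, evaluate 8*9 first
Postfix: 1 8 9 * -


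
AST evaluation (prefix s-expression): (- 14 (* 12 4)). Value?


Evaluate inner: (* 12 4) = 48
Evaluate root: (- 14 48) = -34
Result: -34


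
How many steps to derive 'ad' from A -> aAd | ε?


Derivation: A => aAd => ad
Steps: 2


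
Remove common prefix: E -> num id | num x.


Common prefix: 'num'
Factored: E -> num E', E' -> id | x


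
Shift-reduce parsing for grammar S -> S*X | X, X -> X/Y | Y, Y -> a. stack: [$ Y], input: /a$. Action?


'Y' (not preceded by X/) is the handle for X -> Y
Action: reduce (X -> Y)


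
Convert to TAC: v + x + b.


Break into single-operator statements:
t1 = v + x
t2 = t1 + b


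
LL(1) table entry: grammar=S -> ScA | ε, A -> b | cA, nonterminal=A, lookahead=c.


For [A, c]: 'c' ∈ FIRST(cA)
Entry: A -> cA


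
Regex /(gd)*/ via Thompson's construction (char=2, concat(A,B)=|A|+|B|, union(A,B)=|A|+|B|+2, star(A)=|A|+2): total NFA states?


Syntax tree has 2 char leaf(s), 0 union(s), 1 star(s)
chars contribute 2×2 = 4; each union adds +2; each star adds +2
Total: 4 + 0 + 2 = 6 states


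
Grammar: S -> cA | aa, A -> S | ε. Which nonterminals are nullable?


A nonterminal is nullable iff some alternative derives ε (directly, or every symbol in it is nullable)
Nullable: {A}


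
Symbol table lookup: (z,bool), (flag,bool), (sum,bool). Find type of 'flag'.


Lookup 'flag' → type bool


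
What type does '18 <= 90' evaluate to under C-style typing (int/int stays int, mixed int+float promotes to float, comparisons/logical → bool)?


Operand types: int <= int
Rule: comparison yields bool
Result type: bool


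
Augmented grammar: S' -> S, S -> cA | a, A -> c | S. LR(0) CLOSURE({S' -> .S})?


Start: S' -> .S
For each item with dot before a nonterminal B, add B -> .γ for every B-production
Closure: [S' -> .S, S -> .cA, S -> .a]


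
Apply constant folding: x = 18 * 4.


18 * 4 = 72 at compile time
Optimized: x = 72


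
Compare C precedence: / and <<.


'/' is multiplicative (level 10); '<<' is shift (level 8)
Higher level binds tighter
'/' has higher precedence than '<<'


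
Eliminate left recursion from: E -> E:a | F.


Left-recursive alternatives: E:a; non-recursive: F
Introduce E': E -> FE', E' -> :aE' | ε


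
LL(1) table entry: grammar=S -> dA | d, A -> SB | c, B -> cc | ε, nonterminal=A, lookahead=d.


For [A, d]: 'd' ∈ FIRST(SB)
Entry: A -> SB


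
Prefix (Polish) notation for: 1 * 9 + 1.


left-to-right (same/higher precedence on left): tree is (+ (* 1 9) 1)
Prefix: + * 1 9 1


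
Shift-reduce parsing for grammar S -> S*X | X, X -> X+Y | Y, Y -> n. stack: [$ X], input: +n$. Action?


shift '+' to continue X -> X+Y
Action: shift


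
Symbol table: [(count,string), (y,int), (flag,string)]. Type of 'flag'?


Lookup 'flag' → type string


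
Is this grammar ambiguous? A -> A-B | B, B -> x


precedence layered via separate nonterminal B: deterministic
Unambiguous


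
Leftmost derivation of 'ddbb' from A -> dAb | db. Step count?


Derivation: A => dAb => ddbb
Steps: 2


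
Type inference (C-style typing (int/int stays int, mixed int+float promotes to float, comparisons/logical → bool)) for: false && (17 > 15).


Operand types: bool && bool
Rule: logical operators take bool operands and yield bool
Result type: bool


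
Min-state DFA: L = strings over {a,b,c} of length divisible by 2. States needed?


Track length mod 2: states 0..1, accept at 0
Minimal DFA: 2 states


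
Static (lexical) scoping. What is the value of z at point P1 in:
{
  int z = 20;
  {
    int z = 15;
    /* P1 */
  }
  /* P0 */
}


z declared in the same block as P1
z = 15


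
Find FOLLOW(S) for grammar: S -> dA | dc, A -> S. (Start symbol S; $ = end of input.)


$ ∈ FOLLOW(S). For each A -> αBβ: add FIRST(β)\{ε} to FOLLOW(B); if β nullable, add FOLLOW(A).
FOLLOW(S) = {$}


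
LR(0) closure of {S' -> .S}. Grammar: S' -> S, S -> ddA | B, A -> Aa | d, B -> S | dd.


Start: S' -> .S
For each item with dot before a nonterminal B, add B -> .γ for every B-production
Closure: [S' -> .S, S -> .ddA, S -> .B, B -> .S, B -> .dd]


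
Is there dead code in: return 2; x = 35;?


statement follows a return and is unreachable
Dead: 'x = 35'


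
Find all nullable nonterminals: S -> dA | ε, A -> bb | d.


A nonterminal is nullable iff some alternative derives ε (directly, or every symbol in it is nullable)
Nullable: {S}


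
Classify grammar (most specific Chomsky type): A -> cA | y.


Right-linear: every RHS is a terminal or a terminal followed by one nonterminal
Classification: Type 3 (Regular)


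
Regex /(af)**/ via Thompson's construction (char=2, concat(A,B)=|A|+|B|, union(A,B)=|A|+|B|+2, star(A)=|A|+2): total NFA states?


Syntax tree has 2 char leaf(s), 0 union(s), 2 star(s)
chars contribute 2×2 = 4; each union adds +2; each star adds +2
Total: 4 + 0 + 4 = 8 states


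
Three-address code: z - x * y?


Break into single-operator statements:
t1 = x * y
t2 = z - t1


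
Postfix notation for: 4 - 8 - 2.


Left to right (same or higher precedence on left)
Postfix: 4 8 - 2 -


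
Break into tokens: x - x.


Scan left to right, longest-match per lexeme
Tokens: ID(x), OP(-), ID(x)


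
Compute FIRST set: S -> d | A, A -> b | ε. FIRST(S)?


Per alternative of S: FIRST(d) = {d}; FIRST(A) = {b, ε}
FIRST(S) = {b, d, ε}


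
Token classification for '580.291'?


Pattern: digits with a decimal point
Type: FLOAT_LITERAL


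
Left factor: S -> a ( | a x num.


Common prefix: 'a'
Factored: S -> a S', S' -> ( | x num


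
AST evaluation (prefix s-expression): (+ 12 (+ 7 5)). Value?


Evaluate inner: (+ 7 5) = 12
Evaluate root: (+ 12 12) = 24
Result: 24


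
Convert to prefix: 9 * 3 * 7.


left-to-right (same/higher precedence on left): tree is (* (* 9 3) 7)
Prefix: * * 9 3 7


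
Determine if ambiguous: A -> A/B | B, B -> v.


precedence layered via separate nonterminal B: deterministic
Unambiguous


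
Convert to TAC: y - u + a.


Break into single-operator statements:
t1 = y - u
t2 = t1 + a


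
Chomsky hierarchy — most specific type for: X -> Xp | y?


Left-linear: every RHS is a terminal or one nonterminal followed by a terminal
Classification: Type 3 (Regular)


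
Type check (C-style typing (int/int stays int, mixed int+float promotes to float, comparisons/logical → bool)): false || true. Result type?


Operand types: bool || bool
Rule: logical operators take bool operands and yield bool
Result type: bool


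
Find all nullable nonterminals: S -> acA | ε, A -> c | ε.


A nonterminal is nullable iff some alternative derives ε (directly, or every symbol in it is nullable)
Nullable: {A, S}


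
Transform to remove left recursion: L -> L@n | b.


Left-recursive alternatives: L@n; non-recursive: b
Introduce L': L -> bL', L' -> @nL' | ε


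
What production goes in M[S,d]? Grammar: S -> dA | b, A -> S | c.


For [S, d]: 'd' ∈ FIRST(dA)
Entry: S -> dA


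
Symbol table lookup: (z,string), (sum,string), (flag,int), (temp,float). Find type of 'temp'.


Lookup 'temp' → type float


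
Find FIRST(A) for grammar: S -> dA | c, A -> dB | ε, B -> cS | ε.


Per alternative of A: FIRST(dB) = {d}; FIRST(ε) = {ε}
FIRST(A) = {d, ε}


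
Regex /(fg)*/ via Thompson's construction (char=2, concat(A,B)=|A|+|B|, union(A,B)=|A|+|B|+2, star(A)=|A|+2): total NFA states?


Syntax tree has 2 char leaf(s), 0 union(s), 1 star(s)
chars contribute 2×2 = 4; each union adds +2; each star adds +2
Total: 4 + 0 + 2 = 6 states


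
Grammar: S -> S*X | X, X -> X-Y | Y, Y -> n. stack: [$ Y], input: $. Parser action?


'Y' (not preceded by X-) is the handle for X -> Y
Action: reduce (X -> Y)


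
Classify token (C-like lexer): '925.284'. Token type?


Pattern: digits with a decimal point
Type: FLOAT_LITERAL


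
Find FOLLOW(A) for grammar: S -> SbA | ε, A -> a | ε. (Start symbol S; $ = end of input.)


$ ∈ FOLLOW(S). For each A -> αBβ: add FIRST(β)\{ε} to FOLLOW(B); if β nullable, add FOLLOW(A).
FOLLOW(A) = {$, b}


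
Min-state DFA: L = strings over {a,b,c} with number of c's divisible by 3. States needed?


Track (count of c) mod 3: states 0..2, accept at 0
Minimal DFA: 3 states


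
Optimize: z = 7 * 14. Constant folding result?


7 * 14 = 98 at compile time
Optimized: z = 98


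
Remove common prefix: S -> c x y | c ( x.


Common prefix: 'c'
Factored: S -> c S', S' -> x y | ( x


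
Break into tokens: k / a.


Scan left to right, longest-match per lexeme
Tokens: ID(k), OP(/), ID(a)


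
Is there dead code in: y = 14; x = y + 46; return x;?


y is read by x's definition; x is returned
No dead code


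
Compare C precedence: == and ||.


'==' is equality (level 6); '||' is logical OR (level 1)
Higher level binds tighter
'==' has higher precedence than '||'


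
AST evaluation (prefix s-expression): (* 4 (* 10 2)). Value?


Evaluate inner: (* 10 2) = 20
Evaluate root: (* 4 20) = 80
Result: 80


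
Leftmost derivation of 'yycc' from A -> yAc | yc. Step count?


Derivation: A => yAc => yycc
Steps: 2


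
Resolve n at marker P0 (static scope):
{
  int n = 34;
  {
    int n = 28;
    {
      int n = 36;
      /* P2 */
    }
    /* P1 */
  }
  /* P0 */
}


n declared in the same block as P0
n = 34


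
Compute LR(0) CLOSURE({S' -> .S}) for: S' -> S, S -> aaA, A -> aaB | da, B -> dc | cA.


Start: S' -> .S
For each item with dot before a nonterminal B, add B -> .γ for every B-production
Closure: [S' -> .S, S -> .aaA]


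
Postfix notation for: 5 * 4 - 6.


Left to right (same or higher precedence on left)
Postfix: 5 4 * 6 -


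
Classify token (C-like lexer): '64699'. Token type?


Pattern: digits only
Type: INTEGER_LITERAL


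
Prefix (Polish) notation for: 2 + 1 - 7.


left-to-right (same/higher precedence on left): tree is (- (+ 2 1) 7)
Prefix: - + 2 1 7


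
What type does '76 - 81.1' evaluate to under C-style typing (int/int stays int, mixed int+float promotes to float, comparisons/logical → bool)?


Operand types: int - float
Rule: mixed int/float promotes to float; int/int stays int
Result type: float


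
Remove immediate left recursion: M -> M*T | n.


Left-recursive alternatives: M*T; non-recursive: n
Introduce M': M -> nM', M' -> *TM' | ε


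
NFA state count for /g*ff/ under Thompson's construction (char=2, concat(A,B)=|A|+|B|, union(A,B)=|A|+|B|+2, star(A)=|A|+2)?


Syntax tree has 3 char leaf(s), 0 union(s), 1 star(s)
chars contribute 3×2 = 6; each union adds +2; each star adds +2
Total: 6 + 0 + 2 = 8 states


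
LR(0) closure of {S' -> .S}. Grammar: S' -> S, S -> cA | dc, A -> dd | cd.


Start: S' -> .S
For each item with dot before a nonterminal B, add B -> .γ for every B-production
Closure: [S' -> .S, S -> .cA, S -> .dc]


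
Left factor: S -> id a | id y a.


Common prefix: 'id'
Factored: S -> id S', S' -> a | y a


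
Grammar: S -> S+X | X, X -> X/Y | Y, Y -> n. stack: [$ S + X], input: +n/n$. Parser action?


handle 'S+X' on top; lookahead ∈ FOLLOW(S) = {+, $}
Action: reduce (S -> S+X)


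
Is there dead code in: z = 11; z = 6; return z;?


first assignment to z is overwritten before any read
Dead: 'z = 11'


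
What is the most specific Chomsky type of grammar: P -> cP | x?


Right-linear: every RHS is a terminal or a terminal followed by one nonterminal
Classification: Type 3 (Regular)


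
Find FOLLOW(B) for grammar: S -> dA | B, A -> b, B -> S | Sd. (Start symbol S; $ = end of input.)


$ ∈ FOLLOW(S). For each A -> αBβ: add FIRST(β)\{ε} to FOLLOW(B); if β nullable, add FOLLOW(A).
FOLLOW(B) = {$, d}


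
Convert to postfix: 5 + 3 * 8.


* has higher precedence, evaluate 3*8 first
Postfix: 5 3 8 * +


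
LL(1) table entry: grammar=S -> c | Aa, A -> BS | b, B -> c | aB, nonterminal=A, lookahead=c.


For [A, c]: 'c' ∈ FIRST(BS)
Entry: A -> BS


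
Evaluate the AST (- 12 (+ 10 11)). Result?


Evaluate inner: (+ 10 11) = 21
Evaluate root: (- 12 21) = -9
Result: -9


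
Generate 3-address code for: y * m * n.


Break into single-operator statements:
t1 = y * m
t2 = t1 * n


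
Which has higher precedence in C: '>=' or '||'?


'>=' is relational (level 7); '||' is logical OR (level 1)
Higher level binds tighter
'>=' has higher precedence than '||'


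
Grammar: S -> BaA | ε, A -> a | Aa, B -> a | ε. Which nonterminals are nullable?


A nonterminal is nullable iff some alternative derives ε (directly, or every symbol in it is nullable)
Nullable: {B, S}


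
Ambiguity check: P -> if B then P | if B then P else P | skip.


dangling else: 'if B then if B then skip else skip' parses two ways
Ambiguous


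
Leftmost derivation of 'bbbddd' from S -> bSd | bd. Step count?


Derivation: S => bSd => bbSdd => bbbddd
Steps: 3


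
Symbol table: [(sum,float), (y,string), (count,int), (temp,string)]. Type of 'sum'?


Lookup 'sum' → type float


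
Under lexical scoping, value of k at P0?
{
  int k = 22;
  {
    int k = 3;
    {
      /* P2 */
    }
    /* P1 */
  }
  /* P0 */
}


k declared in the same block as P0
k = 22


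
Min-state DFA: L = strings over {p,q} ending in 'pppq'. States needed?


Track the longest suffix of input matching a prefix of 'pppq': 5 classes (prefixes of length 0..4)
Minimal DFA: 5 states


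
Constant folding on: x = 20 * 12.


20 * 12 = 240 at compile time
Optimized: x = 240


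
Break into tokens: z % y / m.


Scan left to right, longest-match per lexeme
Tokens: ID(z), OP(%), ID(y), OP(/), ID(m)


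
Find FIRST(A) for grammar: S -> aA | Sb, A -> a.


Per alternative of A: FIRST(a) = {a}
FIRST(A) = {a}


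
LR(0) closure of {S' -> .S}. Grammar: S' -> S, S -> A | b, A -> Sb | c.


Start: S' -> .S
For each item with dot before a nonterminal B, add B -> .γ for every B-production
Closure: [S' -> .S, S -> .A, S -> .b, A -> .Sb, A -> .c]


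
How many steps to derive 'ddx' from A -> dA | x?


Derivation: A => dA => ddA => ddx
Steps: 3


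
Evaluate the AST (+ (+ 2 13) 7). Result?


Evaluate inner: (+ 2 13) = 15
Evaluate root: (+ 15 7) = 22
Result: 22


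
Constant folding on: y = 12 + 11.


12 + 11 = 23 at compile time
Optimized: y = 23


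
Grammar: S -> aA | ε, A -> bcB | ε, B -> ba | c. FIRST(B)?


Per alternative of B: FIRST(ba) = {b}; FIRST(c) = {c}
FIRST(B) = {b, c}


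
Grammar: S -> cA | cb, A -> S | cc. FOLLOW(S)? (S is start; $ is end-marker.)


$ ∈ FOLLOW(S). For each A -> αBβ: add FIRST(β)\{ε} to FOLLOW(B); if β nullable, add FOLLOW(A).
FOLLOW(S) = {$}


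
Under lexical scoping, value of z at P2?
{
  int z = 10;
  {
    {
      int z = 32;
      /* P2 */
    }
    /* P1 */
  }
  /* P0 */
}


z declared in the same block as P2
z = 32


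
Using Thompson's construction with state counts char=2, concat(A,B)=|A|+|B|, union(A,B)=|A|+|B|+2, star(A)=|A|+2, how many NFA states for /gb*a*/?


Syntax tree has 3 char leaf(s), 0 union(s), 2 star(s)
chars contribute 3×2 = 6; each union adds +2; each star adds +2
Total: 6 + 0 + 4 = 10 states


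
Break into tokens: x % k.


Scan left to right, longest-match per lexeme
Tokens: ID(x), OP(%), ID(k)


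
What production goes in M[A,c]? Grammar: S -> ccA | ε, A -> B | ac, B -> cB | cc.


For [A, c]: 'c' ∈ FIRST(B)
Entry: A -> B


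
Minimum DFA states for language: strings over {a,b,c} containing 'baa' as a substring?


KMP-style automaton: 3 progress states + 1 absorbing accept = 4
Minimal DFA: 4 states


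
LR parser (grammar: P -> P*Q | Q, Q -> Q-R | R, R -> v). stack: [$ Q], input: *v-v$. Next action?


lookahead ∉ {-} so Q won't extend; reduce P -> Q
Action: reduce (P -> Q)


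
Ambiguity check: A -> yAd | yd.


balanced y^n…d^n: each string has a unique parse
Unambiguous


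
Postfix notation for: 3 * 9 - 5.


Left to right (same or higher precedence on left)
Postfix: 3 9 * 5 -


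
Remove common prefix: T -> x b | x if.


Common prefix: 'x'
Factored: T -> x T', T' -> b | if


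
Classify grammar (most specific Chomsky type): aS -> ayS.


LHS has context (more than one symbol) and |LHS| ≤ |RHS|
Classification: Type 1 (Context-Sensitive)


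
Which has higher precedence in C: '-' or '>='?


'-' is additive (level 9); '>=' is relational (level 7)
Higher level binds tighter
'-' has higher precedence than '>='


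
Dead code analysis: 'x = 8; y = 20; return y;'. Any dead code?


x is assigned but never read
Dead: 'x = 8'


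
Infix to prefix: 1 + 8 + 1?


left-to-right (same/higher precedence on left): tree is (+ (+ 1 8) 1)
Prefix: + + 1 8 1


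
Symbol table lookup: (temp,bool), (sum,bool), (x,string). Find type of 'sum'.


Lookup 'sum' → type bool


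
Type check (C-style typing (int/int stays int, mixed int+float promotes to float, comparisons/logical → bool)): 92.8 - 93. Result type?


Operand types: float - int
Rule: mixed int/float promotes to float; int/int stays int
Result type: float


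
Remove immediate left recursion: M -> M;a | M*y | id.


Left-recursive alternatives: M;a, M*y; non-recursive: id
Introduce M': M -> idM', M' -> ;aM' | *yM' | ε


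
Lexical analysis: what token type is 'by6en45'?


Pattern: letter/underscore followed by alphanumerics, not a keyword
Type: IDENTIFIER


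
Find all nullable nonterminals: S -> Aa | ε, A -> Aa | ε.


A nonterminal is nullable iff some alternative derives ε (directly, or every symbol in it is nullable)
Nullable: {A, S}


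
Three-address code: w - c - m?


Break into single-operator statements:
t1 = w - c
t2 = t1 - m


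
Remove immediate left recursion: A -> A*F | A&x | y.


Left-recursive alternatives: A*F, A&x; non-recursive: y
Introduce A': A -> yA', A' -> *FA' | &xA' | ε


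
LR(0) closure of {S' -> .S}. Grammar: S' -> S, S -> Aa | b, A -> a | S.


Start: S' -> .S
For each item with dot before a nonterminal B, add B -> .γ for every B-production
Closure: [S' -> .S, S -> .Aa, S -> .b, A -> .a, A -> .S]


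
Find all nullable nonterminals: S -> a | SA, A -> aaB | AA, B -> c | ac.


A nonterminal is nullable iff some alternative derives ε (directly, or every symbol in it is nullable)
Nullable: {}


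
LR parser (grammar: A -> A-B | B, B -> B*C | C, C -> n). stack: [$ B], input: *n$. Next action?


shift '*' to continue B -> B*C
Action: shift


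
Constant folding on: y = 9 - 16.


9 - 16 = -7 at compile time
Optimized: y = -7


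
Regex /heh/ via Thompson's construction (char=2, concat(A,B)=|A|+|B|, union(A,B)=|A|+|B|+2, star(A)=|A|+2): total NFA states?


Syntax tree has 3 char leaf(s), 0 union(s), 0 star(s)
chars contribute 3×2 = 6; each union adds +2; each star adds +2
Total: 6 + 0 + 0 = 6 states


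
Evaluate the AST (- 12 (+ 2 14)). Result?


Evaluate inner: (+ 2 14) = 16
Evaluate root: (- 12 16) = -4
Result: -4


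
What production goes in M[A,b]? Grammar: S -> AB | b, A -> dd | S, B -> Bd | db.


For [A, b]: 'b' ∈ FIRST(S)
Entry: A -> S


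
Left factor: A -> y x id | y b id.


Common prefix: 'y'
Factored: A -> y A', A' -> x id | b id


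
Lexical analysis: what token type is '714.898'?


Pattern: digits with a decimal point
Type: FLOAT_LITERAL


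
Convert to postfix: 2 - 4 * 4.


* has higher precedence, evaluate 4*4 first
Postfix: 2 4 4 * -


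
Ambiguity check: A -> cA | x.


right-linear, alternatives start with distinct terminals 'c' vs 'x': unique leftmost derivation
Unambiguous


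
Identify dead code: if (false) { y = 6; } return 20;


condition is constant false, so the whole block is unreachable
Dead: 'if (false) { y = 6; }'


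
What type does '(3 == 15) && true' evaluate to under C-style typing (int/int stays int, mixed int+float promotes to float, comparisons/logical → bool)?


Operand types: bool && bool
Rule: logical operators take bool operands and yield bool
Result type: bool


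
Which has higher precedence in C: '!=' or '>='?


'>=' is relational (level 7); '!=' is equality (level 6)
Higher level binds tighter
'>=' has higher precedence than '!='


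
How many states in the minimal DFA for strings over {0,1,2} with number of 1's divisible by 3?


Track (count of 1) mod 3: states 0..2, accept at 0
Minimal DFA: 3 states


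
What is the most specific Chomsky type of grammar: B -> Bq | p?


Left-linear: every RHS is a terminal or one nonterminal followed by a terminal
Classification: Type 3 (Regular)


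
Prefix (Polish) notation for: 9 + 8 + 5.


left-to-right (same/higher precedence on left): tree is (+ (+ 9 8) 5)
Prefix: + + 9 8 5


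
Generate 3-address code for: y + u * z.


Break into single-operator statements:
t1 = u * z
t2 = y + t1


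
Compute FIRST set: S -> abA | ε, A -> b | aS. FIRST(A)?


Per alternative of A: FIRST(b) = {b}; FIRST(aS) = {a}
FIRST(A) = {a, b}


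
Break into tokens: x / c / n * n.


Scan left to right, longest-match per lexeme
Tokens: ID(x), OP(/), ID(c), OP(/), ID(n), OP(*), ID(n)


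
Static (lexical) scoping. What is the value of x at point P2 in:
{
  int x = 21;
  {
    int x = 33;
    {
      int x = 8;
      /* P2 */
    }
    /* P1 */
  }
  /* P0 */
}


x declared in the same block as P2
x = 8


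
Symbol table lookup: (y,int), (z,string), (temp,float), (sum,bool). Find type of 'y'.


Lookup 'y' → type int


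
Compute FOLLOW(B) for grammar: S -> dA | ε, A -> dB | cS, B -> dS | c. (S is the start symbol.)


$ ∈ FOLLOW(S). For each A -> αBβ: add FIRST(β)\{ε} to FOLLOW(B); if β nullable, add FOLLOW(A).
FOLLOW(B) = {$}


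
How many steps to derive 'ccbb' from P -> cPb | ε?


Derivation: P => cPb => ccPbb => ccbb
Steps: 3


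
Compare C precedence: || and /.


'/' is multiplicative (level 10); '||' is logical OR (level 1)
Higher level binds tighter
'/' has higher precedence than '||'


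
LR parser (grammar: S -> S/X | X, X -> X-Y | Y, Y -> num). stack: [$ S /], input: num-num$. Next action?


no handle ('S/' is not any RHS); shift 'num'
Action: shift


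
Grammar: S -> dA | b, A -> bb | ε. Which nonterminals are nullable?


A nonterminal is nullable iff some alternative derives ε (directly, or every symbol in it is nullable)
Nullable: {A}


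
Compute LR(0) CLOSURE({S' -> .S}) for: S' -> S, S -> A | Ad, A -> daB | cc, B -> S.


Start: S' -> .S
For each item with dot before a nonterminal B, add B -> .γ for every B-production
Closure: [S' -> .S, S -> .A, S -> .Ad, A -> .daB, A -> .cc]


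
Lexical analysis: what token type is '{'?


Pattern: delimiter/punctuation
Type: PUNCTUATION


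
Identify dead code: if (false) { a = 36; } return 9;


condition is constant false, so the whole block is unreachable
Dead: 'if (false) { a = 36; }'


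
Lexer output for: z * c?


Scan left to right, longest-match per lexeme
Tokens: ID(z), OP(*), ID(c)


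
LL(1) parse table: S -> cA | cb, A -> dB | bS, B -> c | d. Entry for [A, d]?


For [A, d]: 'd' ∈ FIRST(dB)
Entry: A -> dB


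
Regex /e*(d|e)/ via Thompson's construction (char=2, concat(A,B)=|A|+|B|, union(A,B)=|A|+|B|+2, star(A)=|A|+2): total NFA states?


Syntax tree has 3 char leaf(s), 1 union(s), 1 star(s)
chars contribute 3×2 = 6; each union adds +2; each star adds +2
Total: 6 + 2 + 2 = 10 states


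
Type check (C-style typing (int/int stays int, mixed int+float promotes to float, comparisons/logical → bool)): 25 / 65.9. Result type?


Operand types: int / float
Rule: mixed int/float promotes to float; int/int stays int
Result type: float


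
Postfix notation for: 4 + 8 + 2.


Left to right (same or higher precedence on left)
Postfix: 4 8 + 2 +


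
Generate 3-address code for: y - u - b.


Break into single-operator statements:
t1 = y - u
t2 = t1 - b


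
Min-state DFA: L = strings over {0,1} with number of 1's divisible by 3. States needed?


Track (count of 1) mod 3: states 0..2, accept at 0
Minimal DFA: 3 states


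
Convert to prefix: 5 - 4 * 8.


'*' binds tighter: tree is (- 5 (* 4 8))
Prefix: - 5 * 4 8


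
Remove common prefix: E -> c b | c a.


Common prefix: 'c'
Factored: E -> c E', E' -> b | a


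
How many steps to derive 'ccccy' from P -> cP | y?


Derivation: P => cP => ccP => cccP => ccccP => ccccy
Steps: 5


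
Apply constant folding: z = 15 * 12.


15 * 12 = 180 at compile time
Optimized: z = 180


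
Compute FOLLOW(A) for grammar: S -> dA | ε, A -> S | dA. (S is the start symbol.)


$ ∈ FOLLOW(S). For each A -> αBβ: add FIRST(β)\{ε} to FOLLOW(B); if β nullable, add FOLLOW(A).
FOLLOW(A) = {$}


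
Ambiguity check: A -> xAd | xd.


balanced x^n…d^n: each string has a unique parse
Unambiguous


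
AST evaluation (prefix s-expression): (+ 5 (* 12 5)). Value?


Evaluate inner: (* 12 5) = 60
Evaluate root: (+ 5 60) = 65
Result: 65


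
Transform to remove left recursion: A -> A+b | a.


Left-recursive alternatives: A+b; non-recursive: a
Introduce A': A -> aA', A' -> +bA' | ε


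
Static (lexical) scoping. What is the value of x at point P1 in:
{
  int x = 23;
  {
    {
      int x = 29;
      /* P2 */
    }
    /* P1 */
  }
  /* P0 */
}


P1's block does not declare x; resolves to the enclosing declaration at depth 0
x = 23


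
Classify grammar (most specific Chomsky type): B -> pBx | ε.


Single nonterminal LHS, but p^n x^n is not regular
Classification: Type 2 (Context-Free)


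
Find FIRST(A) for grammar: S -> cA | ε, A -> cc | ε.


Per alternative of A: FIRST(cc) = {c}; FIRST(ε) = {ε}
FIRST(A) = {c, ε}


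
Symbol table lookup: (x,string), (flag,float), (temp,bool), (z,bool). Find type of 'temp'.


Lookup 'temp' → type bool


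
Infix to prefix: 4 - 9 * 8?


'*' binds tighter: tree is (- 4 (* 9 8))
Prefix: - 4 * 9 8


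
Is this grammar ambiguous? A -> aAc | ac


balanced a^n…c^n: each string has a unique parse
Unambiguous


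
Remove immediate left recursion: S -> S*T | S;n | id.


Left-recursive alternatives: S*T, S;n; non-recursive: id
Introduce S': S -> idS', S' -> *TS' | ;nS' | ε


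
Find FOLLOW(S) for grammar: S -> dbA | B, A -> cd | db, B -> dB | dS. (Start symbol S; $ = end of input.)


$ ∈ FOLLOW(S). For each A -> αBβ: add FIRST(β)\{ε} to FOLLOW(B); if β nullable, add FOLLOW(A).
FOLLOW(S) = {$}


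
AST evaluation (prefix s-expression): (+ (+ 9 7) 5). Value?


Evaluate inner: (+ 9 7) = 16
Evaluate root: (+ 16 5) = 21
Result: 21


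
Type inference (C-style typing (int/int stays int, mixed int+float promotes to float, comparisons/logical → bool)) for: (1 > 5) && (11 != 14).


Operand types: bool && bool
Rule: logical operators take bool operands and yield bool
Result type: bool


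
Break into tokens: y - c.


Scan left to right, longest-match per lexeme
Tokens: ID(y), OP(-), ID(c)


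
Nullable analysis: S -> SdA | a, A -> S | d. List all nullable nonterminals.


A nonterminal is nullable iff some alternative derives ε (directly, or every symbol in it is nullable)
Nullable: {}


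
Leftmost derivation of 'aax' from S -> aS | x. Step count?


Derivation: S => aS => aaS => aax
Steps: 3


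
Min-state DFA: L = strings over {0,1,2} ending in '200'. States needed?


Track the longest suffix of input matching a prefix of '200': 4 classes (prefixes of length 0..3)
Minimal DFA: 4 states


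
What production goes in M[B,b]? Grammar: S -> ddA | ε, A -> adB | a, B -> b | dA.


For [B, b]: 'b' ∈ FIRST(b)
Entry: B -> b


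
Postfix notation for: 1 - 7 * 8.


* has higher precedence, evaluate 7*8 first
Postfix: 1 7 8 * -


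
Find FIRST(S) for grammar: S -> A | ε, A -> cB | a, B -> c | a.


Per alternative of S: FIRST(A) = {a, c}; FIRST(ε) = {ε}
FIRST(S) = {a, c, ε}


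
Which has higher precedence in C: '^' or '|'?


'^' is bitwise XOR (level 4); '|' is bitwise OR (level 3)
Higher level binds tighter
'^' has higher precedence than '|'
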